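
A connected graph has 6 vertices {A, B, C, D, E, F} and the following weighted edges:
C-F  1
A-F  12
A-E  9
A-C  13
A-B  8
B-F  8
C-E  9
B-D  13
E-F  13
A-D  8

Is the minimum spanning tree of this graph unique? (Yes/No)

No

Kruskal: consider edges lightest-first.
C-F (1): add. Components now {A} {B} {C,F} {D} {E}
A-B (8): add. Components now {A,B} {C,F} {D} {E}
A-D (8): add. Components now {A,B,D} {C,F} {E}
B-F (8): add. Components now {A,B,C,D,F} {E}
A-E (9): add. Components now {A,B,C,D,E,F}
Non-tree edge C-E has weight 9, equal to the heaviest edge on its tree cycle — swapping gives another MST of the same weight. Not unique.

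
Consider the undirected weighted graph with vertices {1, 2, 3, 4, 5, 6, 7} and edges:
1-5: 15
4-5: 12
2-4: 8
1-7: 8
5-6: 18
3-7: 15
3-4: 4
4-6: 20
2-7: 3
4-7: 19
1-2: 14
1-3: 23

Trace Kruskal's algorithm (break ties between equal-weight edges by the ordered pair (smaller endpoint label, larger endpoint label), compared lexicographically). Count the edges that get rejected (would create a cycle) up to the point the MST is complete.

3

Kruskal: consider edges lightest-first.
2-7 (3): add. Components now {1} {2,7} {3} {4} {5} {6}
3-4 (4): add. Components now {1} {2,7} {3,4} {5} {6}
1-7 (8): add. Components now {1,2,7} {3,4} {5} {6}
2-4 (8): add. Components now {1,2,3,4,7} {5} {6}
4-5 (12): add. Components now {1,2,3,4,5,7} {6}
1-2 (14): skip — 1 and 2 already connected.
1-5 (15): skip — 1 and 5 already connected.
3-7 (15): skip — 3 and 7 already connected.
5-6 (18): add. Components now {1,2,3,4,5,6,7}
Edges rejected before the tree was complete: 3.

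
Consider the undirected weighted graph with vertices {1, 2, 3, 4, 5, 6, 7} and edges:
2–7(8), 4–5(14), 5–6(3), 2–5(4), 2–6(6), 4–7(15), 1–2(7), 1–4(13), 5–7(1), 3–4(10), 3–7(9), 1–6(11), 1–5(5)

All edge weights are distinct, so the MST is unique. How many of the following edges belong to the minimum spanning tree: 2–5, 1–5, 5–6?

3

Sort edges by weight, then run Kruskal:
5–7 (1): add — endpoints in different components.
5–6 (3): add — endpoints in different components.
2–5 (4): add — endpoints in different components.
1–5 (5): add — endpoints in different components.
2–6 (6): skip — 2 and 6 already connected.
1–2 (7): skip — 1 and 2 already connected.
2–7 (8): skip — 2 and 7 already connected.
3–7 (9): add — endpoints in different components.
3–4 (10): add — endpoints in different components.
MST edge set: {5–7, 5–6, 2–5, 1–5, 3–7, 3–4}.
Of the listed edges, {2–5, 1–5, 5–6} are in the MST → 3.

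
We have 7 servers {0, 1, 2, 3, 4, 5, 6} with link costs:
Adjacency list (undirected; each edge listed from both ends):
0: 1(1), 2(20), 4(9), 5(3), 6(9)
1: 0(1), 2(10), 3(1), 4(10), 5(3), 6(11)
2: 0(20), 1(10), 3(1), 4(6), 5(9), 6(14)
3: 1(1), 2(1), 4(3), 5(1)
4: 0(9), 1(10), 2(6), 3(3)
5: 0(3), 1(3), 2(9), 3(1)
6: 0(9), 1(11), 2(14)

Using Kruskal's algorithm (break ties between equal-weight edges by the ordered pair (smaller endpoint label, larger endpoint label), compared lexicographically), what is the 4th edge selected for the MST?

3-5

Sort edges by weight, then run Kruskal:
0-1 (1): add — endpoints in different components.
1-3 (1): add — endpoints in different components.
2-3 (1): add — endpoints in different components.
3-5 (1): add — endpoints in different components.
0-5 (3): skip — 0 and 5 already connected.
1-5 (3): skip — 1 and 5 already connected.
3-4 (3): add — endpoints in different components.
2-4 (6): skip — 2 and 4 already connected.
0-4 (9): skip — 0 and 4 already connected.
0-6 (9): add — endpoints in different components.
The 4th edge added is 3-5.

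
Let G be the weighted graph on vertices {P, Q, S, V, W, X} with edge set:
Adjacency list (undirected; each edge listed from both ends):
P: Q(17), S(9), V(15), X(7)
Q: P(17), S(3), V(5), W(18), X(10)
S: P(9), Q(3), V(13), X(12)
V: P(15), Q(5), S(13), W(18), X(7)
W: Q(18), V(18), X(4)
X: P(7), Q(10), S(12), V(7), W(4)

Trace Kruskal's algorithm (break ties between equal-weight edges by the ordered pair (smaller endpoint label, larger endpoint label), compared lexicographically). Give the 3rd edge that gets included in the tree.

Q-V

Kruskal: consider edges lightest-first.
Q S (3): add — endpoints in different components.
W X (4): add — endpoints in different components.
Q V (5): add — endpoints in different components.
P X (7): add — endpoints in different components.
V X (7): add — endpoints in different components.
The 3rd edge added is Q V.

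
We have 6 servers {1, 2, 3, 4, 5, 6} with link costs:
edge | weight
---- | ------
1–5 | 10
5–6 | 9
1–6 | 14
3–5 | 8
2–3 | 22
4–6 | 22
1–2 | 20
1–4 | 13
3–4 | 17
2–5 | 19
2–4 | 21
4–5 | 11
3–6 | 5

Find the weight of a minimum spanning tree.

53

Kruskal: consider edges lightest-first.
3–6 (5): add — endpoints in different components.
3–5 (8): add — endpoints in different components.
5–6 (9): skip — 5 and 6 already connected.
1–5 (10): add — endpoints in different components.
4–5 (11): add — endpoints in different components.
1–4 (13): skip — 1 and 4 already connected.
1–6 (14): skip — 1 and 6 already connected.
3–4 (17): skip — 3 and 4 already connected.
2–5 (19): add — endpoints in different components.
MST edges: 3–6, 3–5, 1–5, 4–5, 2–5; total weight 5+8+10+11+19 = 53.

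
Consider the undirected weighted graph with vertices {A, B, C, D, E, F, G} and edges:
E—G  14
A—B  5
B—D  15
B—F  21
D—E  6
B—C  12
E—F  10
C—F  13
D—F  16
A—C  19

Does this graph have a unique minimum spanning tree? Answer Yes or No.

Yes

Sort edges by weight, then run Kruskal:
A—B (5): add. Components now {A,B} {C} {D} {E} {F} {G}
D—E (6): add. Components now {A,B} {C} {D,E} {F} {G}
E—F (10): add. Components now {A,B} {C} {D,E,F} {G}
B—C (12): add. Components now {A,B,C} {D,E,F} {G}
C—F (13): add. Components now {A,B,C,D,E,F} {G}
E—G (14): add. Components now {A,B,C,D,E,F,G}
Every non-tree edge has weight strictly greater than the heaviest edge on the tree path between its endpoints, so the MST is unique.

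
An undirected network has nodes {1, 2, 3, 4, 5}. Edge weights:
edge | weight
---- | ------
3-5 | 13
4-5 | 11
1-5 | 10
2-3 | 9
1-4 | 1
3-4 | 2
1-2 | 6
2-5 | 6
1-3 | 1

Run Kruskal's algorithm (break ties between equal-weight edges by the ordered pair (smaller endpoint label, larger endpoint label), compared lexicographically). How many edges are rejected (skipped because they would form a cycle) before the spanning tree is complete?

1

Kruskal's algorithm — process edges by increasing weight (ties by edge label):
1-3 (1): add. Components now {1,3} {2} {4} {5}
1-4 (1): add. Components now {1,3,4} {2} {5}
3-4 (2): skip — 3 and 4 already connected.
1-2 (6): add. Components now {1,2,3,4} {5}
2-5 (6): add. Components now {1,2,3,4,5}
Edges rejected before the tree was complete: 1.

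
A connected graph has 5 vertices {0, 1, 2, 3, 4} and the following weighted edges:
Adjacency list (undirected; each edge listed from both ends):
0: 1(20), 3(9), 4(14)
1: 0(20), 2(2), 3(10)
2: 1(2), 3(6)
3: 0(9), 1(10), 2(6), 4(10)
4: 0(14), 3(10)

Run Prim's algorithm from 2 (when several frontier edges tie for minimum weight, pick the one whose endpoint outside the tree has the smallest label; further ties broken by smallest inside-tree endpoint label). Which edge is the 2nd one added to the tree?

Prim, starting at 2.
Step 1: cheapest edge leaving the tree is 1–2 (2); add 1.
Step 2: cheapest edge leaving the tree is 2–3 (6); add 3.
Step 3: cheapest edge leaving the tree is 0–3 (9); add 0.
Step 4: cheapest edge leaving the tree is 3–4 (10); add 4.
The 2nd edge added is 2–3.

2-3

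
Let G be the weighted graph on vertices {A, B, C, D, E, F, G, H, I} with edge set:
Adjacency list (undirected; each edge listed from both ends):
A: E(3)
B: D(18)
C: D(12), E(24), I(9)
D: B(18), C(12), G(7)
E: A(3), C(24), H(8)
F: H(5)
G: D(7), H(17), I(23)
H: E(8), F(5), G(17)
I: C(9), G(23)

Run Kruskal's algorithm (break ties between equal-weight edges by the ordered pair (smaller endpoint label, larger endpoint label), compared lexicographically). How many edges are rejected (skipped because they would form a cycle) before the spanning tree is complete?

0

Sort edges by weight, then run Kruskal:
A E (3): add — endpoints in different components.
F H (5): add — endpoints in different components.
D G (7): add — endpoints in different components.
E H (8): add — endpoints in different components.
C I (9): add — endpoints in different components.
C D (12): add — endpoints in different components.
G H (17): add — endpoints in different components.
B D (18): add — endpoints in different components.
Edges rejected before the tree was complete: 0.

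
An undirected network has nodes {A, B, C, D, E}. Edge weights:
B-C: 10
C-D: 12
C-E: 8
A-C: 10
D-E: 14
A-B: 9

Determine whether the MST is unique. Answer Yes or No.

Sort edges by weight, then run Kruskal:
C-E (8): add. Components now {A} {B} {C,E} {D}
A-B (9): add. Components now {A,B} {C,E} {D}
A-C (10): add. Components now {A,B,C,E} {D}
B-C (10): skip — B and C already connected.
C-D (12): add. Components now {A,B,C,D,E}
Non-tree edge B-C has weight 10, equal to the heaviest edge on its tree cycle — swapping gives another MST of the same weight. Not unique.

No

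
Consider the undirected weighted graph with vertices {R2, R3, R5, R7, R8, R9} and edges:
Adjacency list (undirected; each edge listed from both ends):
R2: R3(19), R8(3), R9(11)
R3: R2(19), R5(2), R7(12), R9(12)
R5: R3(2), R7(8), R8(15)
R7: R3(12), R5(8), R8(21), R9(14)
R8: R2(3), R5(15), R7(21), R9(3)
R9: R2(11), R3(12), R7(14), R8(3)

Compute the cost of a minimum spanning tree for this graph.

28

Grow the tree from R3 using Prim:
Step 1: cheapest edge leaving the tree is R3–R5 (2); add R5.
Step 2: cheapest edge leaving the tree is R5–R7 (8); add R7.
Step 3: cheapest edge leaving the tree is R3–R9 (12); add R9.
Step 4: cheapest edge leaving the tree is R8–R9 (3); add R8.
Step 5: cheapest edge leaving the tree is R2–R8 (3); add R2.
MST edges: R3–R5, R5–R7, R3–R9, R8–R9, R2–R8; total weight 2+8+12+3+3 = 28.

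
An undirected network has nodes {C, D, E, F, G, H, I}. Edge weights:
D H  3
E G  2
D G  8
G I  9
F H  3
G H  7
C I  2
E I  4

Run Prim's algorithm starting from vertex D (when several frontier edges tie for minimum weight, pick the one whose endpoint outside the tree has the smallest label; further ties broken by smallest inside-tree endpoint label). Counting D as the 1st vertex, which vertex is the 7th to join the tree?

C

Grow the tree from D using Prim:
Step 1: frontier [D H 3, D G 8] → take D H (3); add H.
Step 2: frontier [D G 8, F H 3, G H 7] → take F H (3); add F.
Step 3: frontier [D G 8, G H 7] → take G H (7); add G.
Step 4: frontier [E G 2, G I 9] → take E G (2); add E.
Step 5: frontier [E I 4, G I 9] → take E I (4); add I.
Step 6: frontier [C I 2] → take C I (2); add C.
Vertex order: D, H, F, G, E, I, C. The 7th vertex is C.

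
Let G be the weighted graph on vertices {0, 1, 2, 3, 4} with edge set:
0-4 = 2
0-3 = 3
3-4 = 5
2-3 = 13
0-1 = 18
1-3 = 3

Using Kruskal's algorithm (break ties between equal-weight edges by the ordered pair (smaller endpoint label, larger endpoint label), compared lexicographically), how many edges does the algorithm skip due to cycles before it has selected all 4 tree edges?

1

Sort edges by weight, then run Kruskal:
0-4 (2): add. Components now {0,4} {1} {2} {3}
0-3 (3): add. Components now {0,3,4} {1} {2}
1-3 (3): add. Components now {0,1,3,4} {2}
3-4 (5): skip — 3 and 4 already connected.
2-3 (13): add. Components now {0,1,2,3,4}
Edges rejected before the tree was complete: 1.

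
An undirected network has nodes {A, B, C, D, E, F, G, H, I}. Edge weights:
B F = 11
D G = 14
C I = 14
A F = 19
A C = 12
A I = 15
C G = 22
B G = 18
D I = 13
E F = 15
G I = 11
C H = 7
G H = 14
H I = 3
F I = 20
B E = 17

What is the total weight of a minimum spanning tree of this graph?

90

Sort edges by weight, then run Kruskal:
H I (3): add — endpoints in different components.
C H (7): add — endpoints in different components.
B F (11): add — endpoints in different components.
G I (11): add — endpoints in different components.
A C (12): add — endpoints in different components.
D I (13): add — endpoints in different components.
C I (14): skip — C and I already connected.
D G (14): skip — D and G already connected.
G H (14): skip — G and H already connected.
A I (15): skip — A and I already connected.
E F (15): add — endpoints in different components.
B E (17): skip — B and E already connected.
B G (18): add — endpoints in different components.
MST edges: H I, C H, B F, G I, A C, D I, E F, B G; total weight 3+7+11+11+12+13+15+18 = 90.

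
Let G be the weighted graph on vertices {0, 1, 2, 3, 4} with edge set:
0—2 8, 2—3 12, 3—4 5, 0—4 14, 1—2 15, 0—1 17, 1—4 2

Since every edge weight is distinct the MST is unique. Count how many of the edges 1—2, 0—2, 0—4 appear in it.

1

Kruskal's algorithm — process edges by increasing weight (ties by edge label):
1—4 (2): add — endpoints in different components.
3—4 (5): add — endpoints in different components.
0—2 (8): add — endpoints in different components.
2—3 (12): add — endpoints in different components.
MST edge set: {1—4, 3—4, 0—2, 2—3}.
Of the listed edges, {0—2} are in the MST → 1.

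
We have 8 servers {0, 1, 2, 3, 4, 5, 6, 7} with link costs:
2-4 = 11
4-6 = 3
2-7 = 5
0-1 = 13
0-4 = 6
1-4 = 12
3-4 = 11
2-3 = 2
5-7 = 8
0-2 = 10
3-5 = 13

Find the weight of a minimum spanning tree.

46

Prim, starting at 5.
Step 1: frontier [5-7 8, 3-5 13] → take 5-7 (8); add 7.
Step 2: frontier [3-5 13, 2-7 5] → take 2-7 (5); add 2.
Step 3: frontier [2-3 2, 0-2 10, 2-4 11, 3-5 13] → take 2-3 (2); add 3.
Step 4: frontier [0-2 10, 2-4 11, 3-4 11] → take 0-2 (10); add 0.
Step 5: frontier [0-4 6, 0-1 13, 2-4 11, 3-4 11] → take 0-4 (6); add 4.
Step 6: frontier [0-1 13, 4-6 3, 1-4 12] → take 4-6 (3); add 6.
Step 7: frontier [0-1 13, 1-4 12] → take 1-4 (12); add 1.
MST edges: 5-7, 2-7, 2-3, 0-2, 0-4, 4-6, 1-4; total weight 8+5+2+10+6+3+12 = 46.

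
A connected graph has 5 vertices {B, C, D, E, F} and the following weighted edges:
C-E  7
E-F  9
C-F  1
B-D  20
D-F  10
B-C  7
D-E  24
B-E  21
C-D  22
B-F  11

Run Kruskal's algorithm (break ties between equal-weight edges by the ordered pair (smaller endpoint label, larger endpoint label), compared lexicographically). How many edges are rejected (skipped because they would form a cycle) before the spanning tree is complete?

Kruskal's algorithm — process edges by increasing weight (ties by edge label):
C-F (1): add. Components now {B} {C,F} {D} {E}
B-C (7): add. Components now {B,C,F} {D} {E}
C-E (7): add. Components now {B,C,E,F} {D}
E-F (9): skip — E and F already connected.
D-F (10): add. Components now {B,C,D,E,F}
Edges rejected before the tree was complete: 1.

1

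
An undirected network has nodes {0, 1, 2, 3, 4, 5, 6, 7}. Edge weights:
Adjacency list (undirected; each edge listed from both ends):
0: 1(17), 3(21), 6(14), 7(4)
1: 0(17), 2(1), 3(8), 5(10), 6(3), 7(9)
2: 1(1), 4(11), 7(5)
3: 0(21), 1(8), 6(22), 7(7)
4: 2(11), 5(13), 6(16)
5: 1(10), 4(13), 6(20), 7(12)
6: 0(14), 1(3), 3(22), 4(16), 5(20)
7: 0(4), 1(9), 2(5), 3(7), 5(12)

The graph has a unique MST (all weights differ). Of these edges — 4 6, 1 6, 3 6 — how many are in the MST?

Sort edges by weight, then run Kruskal:
1 2 (1): add — endpoints in different components.
1 6 (3): add — endpoints in different components.
0 7 (4): add — endpoints in different components.
2 7 (5): add — endpoints in different components.
3 7 (7): add — endpoints in different components.
1 3 (8): skip — 1 and 3 already connected.
1 7 (9): skip — 1 and 7 already connected.
1 5 (10): add — endpoints in different components.
2 4 (11): add — endpoints in different components.
MST edge set: {1 2, 1 6, 0 7, 2 7, 3 7, 1 5, 2 4}.
Of the listed edges, {1 6} are in the MST → 1.

1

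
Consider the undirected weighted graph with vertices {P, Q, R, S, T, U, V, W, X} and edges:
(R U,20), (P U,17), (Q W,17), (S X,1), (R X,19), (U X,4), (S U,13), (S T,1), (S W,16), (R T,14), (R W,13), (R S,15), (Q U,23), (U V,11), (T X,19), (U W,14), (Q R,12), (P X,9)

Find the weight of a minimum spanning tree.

Prim's algorithm from V:
Step 1: cheapest edge leaving the tree is U V (11); add U.
Step 2: cheapest edge leaving the tree is U X (4); add X.
Step 3: cheapest edge leaving the tree is S X (1); add S.
Step 4: cheapest edge leaving the tree is S T (1); add T.
Step 5: cheapest edge leaving the tree is P X (9); add P.
Step 6: cheapest edge leaving the tree is R T (14); add R.
Step 7: cheapest edge leaving the tree is Q R (12); add Q.
Step 8: cheapest edge leaving the tree is R W (13); add W.
MST edges: U V, U X, S X, S T, P X, R T, Q R, R W; total weight 11+4+1+1+9+14+12+13 = 65.

65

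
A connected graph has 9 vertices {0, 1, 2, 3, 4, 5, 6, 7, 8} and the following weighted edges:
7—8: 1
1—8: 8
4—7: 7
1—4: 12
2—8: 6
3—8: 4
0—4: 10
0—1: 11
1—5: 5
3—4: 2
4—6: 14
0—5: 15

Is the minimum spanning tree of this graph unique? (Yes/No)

Yes

Sort edges by weight, then run Kruskal:
7—8 (1): add — endpoints in different components.
3—4 (2): add — endpoints in different components.
3—8 (4): add — endpoints in different components.
1—5 (5): add — endpoints in different components.
2—8 (6): add — endpoints in different components.
4—7 (7): skip — 4 and 7 already connected.
1—8 (8): add — endpoints in different components.
0—4 (10): add — endpoints in different components.
0—1 (11): skip — 0 and 1 already connected.
1—4 (12): skip — 1 and 4 already connected.
4—6 (14): add — endpoints in different components.
Every non-tree edge has weight strictly greater than the heaviest edge on the tree path between its endpoints, so the MST is unique.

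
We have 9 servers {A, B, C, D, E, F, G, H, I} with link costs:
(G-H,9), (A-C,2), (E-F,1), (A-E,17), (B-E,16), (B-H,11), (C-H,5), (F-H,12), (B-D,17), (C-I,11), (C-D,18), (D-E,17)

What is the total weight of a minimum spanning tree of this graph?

68

Kruskal's algorithm — process edges by increasing weight (ties by edge label):
E-F (1): add — endpoints in different components.
A-C (2): add — endpoints in different components.
C-H (5): add — endpoints in different components.
G-H (9): add — endpoints in different components.
B-H (11): add — endpoints in different components.
C-I (11): add — endpoints in different components.
F-H (12): add — endpoints in different components.
B-E (16): skip — B and E already connected.
A-E (17): skip — A and E already connected.
B-D (17): add — endpoints in different components.
MST edges: E-F, A-C, C-H, G-H, B-H, C-I, F-H, B-D; total weight 1+2+5+9+11+11+12+17 = 68.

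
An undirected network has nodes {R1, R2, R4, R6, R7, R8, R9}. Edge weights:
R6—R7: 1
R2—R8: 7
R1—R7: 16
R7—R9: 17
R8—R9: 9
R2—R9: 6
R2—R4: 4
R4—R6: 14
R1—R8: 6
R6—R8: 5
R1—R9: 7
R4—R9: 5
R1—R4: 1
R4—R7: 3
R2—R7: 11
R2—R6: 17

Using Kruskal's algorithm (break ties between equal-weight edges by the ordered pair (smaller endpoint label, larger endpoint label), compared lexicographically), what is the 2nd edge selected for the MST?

R6-R7

Sort edges by weight, then run Kruskal:
R1—R4 (1): add — endpoints in different components.
R6—R7 (1): add — endpoints in different components.
R4—R7 (3): add — endpoints in different components.
R2—R4 (4): add — endpoints in different components.
R4—R9 (5): add — endpoints in different components.
R6—R8 (5): add — endpoints in different components.
The 2nd edge added is R6—R7.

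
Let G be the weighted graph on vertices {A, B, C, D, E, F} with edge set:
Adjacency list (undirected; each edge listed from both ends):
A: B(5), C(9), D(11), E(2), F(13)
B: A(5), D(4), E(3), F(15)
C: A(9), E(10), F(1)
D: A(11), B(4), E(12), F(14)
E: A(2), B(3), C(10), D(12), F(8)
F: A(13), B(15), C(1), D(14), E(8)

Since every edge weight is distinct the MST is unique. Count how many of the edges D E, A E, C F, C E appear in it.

2

Kruskal: consider edges lightest-first.
C F (1): add — endpoints in different components.
A E (2): add — endpoints in different components.
B E (3): add — endpoints in different components.
B D (4): add — endpoints in different components.
A B (5): skip — A and B already connected.
E F (8): add — endpoints in different components.
MST edge set: {C F, A E, B E, B D, E F}.
Of the listed edges, {A E, C F} are in the MST → 2.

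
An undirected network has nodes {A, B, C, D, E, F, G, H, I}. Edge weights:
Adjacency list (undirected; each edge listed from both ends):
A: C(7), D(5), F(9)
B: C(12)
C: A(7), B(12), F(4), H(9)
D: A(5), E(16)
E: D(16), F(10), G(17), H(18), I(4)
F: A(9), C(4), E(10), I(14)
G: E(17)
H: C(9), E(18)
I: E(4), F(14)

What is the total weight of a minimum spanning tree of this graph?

68

Grow the tree from A using Prim:
Step 1: frontier [A—D 5, A—C 7, A—F 9] → take A—D (5); add D.
Step 2: frontier [A—C 7, A—F 9, D—E 16] → take A—C (7); add C.
Step 3: frontier [A—F 9, C—F 4, C—H 9, B—C 12, D—E 16] → take C—F (4); add F.
Step 4: frontier [C—H 9, B—C 12, D—E 16, E—F 10, F—I 14] → take C—H (9); add H.
Step 5: frontier [B—C 12, D—E 16, E—F 10, F—I 14, E—H 18] → take E—F (10); add E.
Step 6: frontier [B—C 12, E—I 4, E—G 17, F—I 14] → take E—I (4); add I.
Step 7: frontier [B—C 12, E—G 17] → take B—C (12); add B.
Step 8: frontier [E—G 17] → take E—G (17); add G.
MST edges: A—D, A—C, C—F, C—H, E—F, E—I, B—C, E—G; total weight 5+7+4+9+10+4+12+17 = 68.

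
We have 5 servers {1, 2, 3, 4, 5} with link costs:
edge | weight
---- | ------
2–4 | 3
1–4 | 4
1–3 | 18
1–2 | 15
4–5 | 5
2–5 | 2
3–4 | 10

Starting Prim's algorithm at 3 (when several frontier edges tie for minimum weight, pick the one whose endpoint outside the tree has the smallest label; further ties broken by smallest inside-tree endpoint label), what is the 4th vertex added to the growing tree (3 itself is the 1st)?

Prim, starting at 3.
Step 1: cheapest edge leaving the tree is 3–4 (10); add 4.
Step 2: cheapest edge leaving the tree is 2–4 (3); add 2.
Step 3: cheapest edge leaving the tree is 2–5 (2); add 5.
Step 4: cheapest edge leaving the tree is 1–4 (4); add 1.
Vertex order: 3, 4, 2, 5, 1. The 4th vertex is 5.

5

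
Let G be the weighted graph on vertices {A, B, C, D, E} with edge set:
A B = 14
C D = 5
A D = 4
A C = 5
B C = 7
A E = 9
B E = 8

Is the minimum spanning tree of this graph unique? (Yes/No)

Kruskal: consider edges lightest-first.
A D (4): add — endpoints in different components.
A C (5): add — endpoints in different components.
C D (5): skip — C and D already connected.
B C (7): add — endpoints in different components.
B E (8): add — endpoints in different components.
Non-tree edge C D has weight 5, equal to the heaviest edge on its tree cycle — swapping gives another MST of the same weight. Not unique.

No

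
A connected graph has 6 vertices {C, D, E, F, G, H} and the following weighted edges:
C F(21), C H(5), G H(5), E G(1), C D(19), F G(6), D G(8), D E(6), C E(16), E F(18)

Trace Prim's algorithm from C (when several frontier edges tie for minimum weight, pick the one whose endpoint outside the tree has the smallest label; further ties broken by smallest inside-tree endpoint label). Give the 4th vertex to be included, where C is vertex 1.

Prim's algorithm from C:
Step 1: cheapest edge leaving the tree is C H (5); add H.
Step 2: cheapest edge leaving the tree is G H (5); add G.
Step 3: cheapest edge leaving the tree is E G (1); add E.
Step 4: cheapest edge leaving the tree is D E (6); add D.
Step 5: cheapest edge leaving the tree is F G (6); add F.
Vertex order: C, H, G, E, D, F. The 4th vertex is E.

E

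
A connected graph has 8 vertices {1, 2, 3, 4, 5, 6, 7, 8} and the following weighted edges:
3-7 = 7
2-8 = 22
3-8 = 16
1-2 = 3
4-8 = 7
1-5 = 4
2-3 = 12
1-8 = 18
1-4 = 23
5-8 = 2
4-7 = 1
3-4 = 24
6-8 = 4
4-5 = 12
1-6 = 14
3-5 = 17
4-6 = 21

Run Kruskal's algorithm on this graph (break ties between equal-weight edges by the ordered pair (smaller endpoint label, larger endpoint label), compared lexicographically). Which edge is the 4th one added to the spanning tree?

1-5

Kruskal: consider edges lightest-first.
4-7 (1): add — endpoints in different components.
5-8 (2): add — endpoints in different components.
1-2 (3): add — endpoints in different components.
1-5 (4): add — endpoints in different components.
6-8 (4): add — endpoints in different components.
3-7 (7): add — endpoints in different components.
4-8 (7): add — endpoints in different components.
The 4th edge added is 1-5.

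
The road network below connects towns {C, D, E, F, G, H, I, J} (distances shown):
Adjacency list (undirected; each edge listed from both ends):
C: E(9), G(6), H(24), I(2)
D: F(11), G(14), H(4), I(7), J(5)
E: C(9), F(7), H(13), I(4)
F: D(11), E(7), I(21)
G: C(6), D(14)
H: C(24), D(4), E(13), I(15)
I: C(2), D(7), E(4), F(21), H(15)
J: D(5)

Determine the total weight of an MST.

35

Sort edges by weight, then run Kruskal:
C—I (2): add — endpoints in different components.
D—H (4): add — endpoints in different components.
E—I (4): add — endpoints in different components.
D—J (5): add — endpoints in different components.
C—G (6): add — endpoints in different components.
D—I (7): add — endpoints in different components.
E—F (7): add — endpoints in different components.
MST edges: C—I, D—H, E—I, D—J, C—G, D—I, E—F; total weight 2+4+4+5+6+7+7 = 35.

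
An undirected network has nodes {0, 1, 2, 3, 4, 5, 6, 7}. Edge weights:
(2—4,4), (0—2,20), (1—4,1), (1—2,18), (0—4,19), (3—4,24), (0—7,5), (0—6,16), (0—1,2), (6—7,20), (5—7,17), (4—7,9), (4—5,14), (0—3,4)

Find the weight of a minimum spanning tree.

Grow the tree from 6 using Prim:
Step 1: cheapest edge leaving the tree is 0—6 (16); add 0.
Step 2: cheapest edge leaving the tree is 0—1 (2); add 1.
Step 3: cheapest edge leaving the tree is 1—4 (1); add 4.
Step 4: cheapest edge leaving the tree is 2—4 (4); add 2.
Step 5: cheapest edge leaving the tree is 0—3 (4); add 3.
Step 6: cheapest edge leaving the tree is 0—7 (5); add 7.
Step 7: cheapest edge leaving the tree is 4—5 (14); add 5.
MST edges: 0—6, 0—1, 1—4, 2—4, 0—3, 0—7, 4—5; total weight 16+2+1+4+4+5+14 = 46.

46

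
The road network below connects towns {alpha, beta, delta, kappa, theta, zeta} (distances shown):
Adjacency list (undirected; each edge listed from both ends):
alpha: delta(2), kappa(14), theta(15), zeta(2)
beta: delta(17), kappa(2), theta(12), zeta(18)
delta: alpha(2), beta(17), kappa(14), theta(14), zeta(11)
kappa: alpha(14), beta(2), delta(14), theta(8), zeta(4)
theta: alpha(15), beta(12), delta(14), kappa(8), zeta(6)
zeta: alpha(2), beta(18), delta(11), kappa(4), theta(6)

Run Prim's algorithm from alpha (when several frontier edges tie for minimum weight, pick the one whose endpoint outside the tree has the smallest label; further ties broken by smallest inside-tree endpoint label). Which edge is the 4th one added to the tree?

Prim, starting at alpha.
Step 1: cheapest edge leaving the tree is alpha—delta (2); add delta.
Step 2: cheapest edge leaving the tree is alpha—zeta (2); add zeta.
Step 3: cheapest edge leaving the tree is kappa—zeta (4); add kappa.
Step 4: cheapest edge leaving the tree is beta—kappa (2); add beta.
Step 5: cheapest edge leaving the tree is theta—zeta (6); add theta.
The 4th edge added is beta—kappa.

beta-kappa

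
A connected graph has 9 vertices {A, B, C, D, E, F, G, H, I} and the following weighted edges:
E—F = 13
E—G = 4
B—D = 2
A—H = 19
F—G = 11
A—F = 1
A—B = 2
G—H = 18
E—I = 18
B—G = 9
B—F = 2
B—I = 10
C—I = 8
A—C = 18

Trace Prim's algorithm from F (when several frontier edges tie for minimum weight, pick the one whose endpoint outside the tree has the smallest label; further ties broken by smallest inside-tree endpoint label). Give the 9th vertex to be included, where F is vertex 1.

Prim, starting at F.
Step 1: cheapest edge leaving the tree is A—F (1); add A.
Step 2: cheapest edge leaving the tree is A—B (2); add B.
Step 3: cheapest edge leaving the tree is B—D (2); add D.
Step 4: cheapest edge leaving the tree is B—G (9); add G.
Step 5: cheapest edge leaving the tree is E—G (4); add E.
Step 6: cheapest edge leaving the tree is B—I (10); add I.
Step 7: cheapest edge leaving the tree is C—I (8); add C.
Step 8: cheapest edge leaving the tree is G—H (18); add H.
Vertex order: F, A, B, D, G, E, I, C, H. The 9th vertex is H.

H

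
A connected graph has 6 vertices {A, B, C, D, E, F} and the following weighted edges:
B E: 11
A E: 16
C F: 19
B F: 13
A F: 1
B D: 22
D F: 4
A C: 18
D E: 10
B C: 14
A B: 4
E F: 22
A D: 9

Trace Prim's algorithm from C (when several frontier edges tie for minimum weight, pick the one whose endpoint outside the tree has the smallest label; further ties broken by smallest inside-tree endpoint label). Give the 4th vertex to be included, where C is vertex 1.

Grow the tree from C using Prim:
Step 1: cheapest edge leaving the tree is B C (14); add B.
Step 2: cheapest edge leaving the tree is A B (4); add A.
Step 3: cheapest edge leaving the tree is A F (1); add F.
Step 4: cheapest edge leaving the tree is D F (4); add D.
Step 5: cheapest edge leaving the tree is D E (10); add E.
Vertex order: C, B, A, F, D, E. The 4th vertex is F.

F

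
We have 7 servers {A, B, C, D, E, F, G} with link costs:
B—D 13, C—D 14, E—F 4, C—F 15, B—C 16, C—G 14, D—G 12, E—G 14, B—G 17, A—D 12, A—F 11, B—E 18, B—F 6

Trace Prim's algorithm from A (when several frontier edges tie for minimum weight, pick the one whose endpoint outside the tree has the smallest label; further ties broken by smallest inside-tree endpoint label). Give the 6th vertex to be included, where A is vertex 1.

G

Prim's algorithm from A:
Step 1: frontier [A—F 11, A—D 12] → take A—F (11); add F.
Step 2: frontier [A—D 12, E—F 4, B—F 6, C—F 15] → take E—F (4); add E.
Step 3: frontier [A—D 12, E—G 14, B—E 18, B—F 6, C—F 15] → take B—F (6); add B.
Step 4: frontier [A—D 12, B—D 13, B—C 16, B—G 17, E—G 14, C—F 15] → take A—D (12); add D.
Step 5: frontier [B—C 16, B—G 17, D—G 12, C—D 14, E—G 14, C—F 15] → take D—G (12); add G.
Step 6: frontier [B—C 16, C—D 14, C—F 15, C—G 14] → take C—D (14); add C.
Vertex order: A, F, E, B, D, G, C. The 6th vertex is G.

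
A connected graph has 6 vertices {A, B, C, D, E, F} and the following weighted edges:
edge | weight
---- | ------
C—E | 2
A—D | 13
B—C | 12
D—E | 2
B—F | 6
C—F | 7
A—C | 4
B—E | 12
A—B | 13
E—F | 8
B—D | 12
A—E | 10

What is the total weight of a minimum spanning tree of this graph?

21

Kruskal's algorithm — process edges by increasing weight (ties by edge label):
C—E (2): add — endpoints in different components.
D—E (2): add — endpoints in different components.
A—C (4): add — endpoints in different components.
B—F (6): add — endpoints in different components.
C—F (7): add — endpoints in different components.
MST edges: C—E, D—E, A—C, B—F, C—F; total weight 2+2+4+6+7 = 21.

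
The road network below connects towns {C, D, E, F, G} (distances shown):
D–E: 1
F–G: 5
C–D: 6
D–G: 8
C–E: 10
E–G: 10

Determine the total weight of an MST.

20

Kruskal: consider edges lightest-first.
D–E (1): add — endpoints in different components.
F–G (5): add — endpoints in different components.
C–D (6): add — endpoints in different components.
D–G (8): add — endpoints in different components.
MST edges: D–E, F–G, C–D, D–G; total weight 1+5+6+8 = 20.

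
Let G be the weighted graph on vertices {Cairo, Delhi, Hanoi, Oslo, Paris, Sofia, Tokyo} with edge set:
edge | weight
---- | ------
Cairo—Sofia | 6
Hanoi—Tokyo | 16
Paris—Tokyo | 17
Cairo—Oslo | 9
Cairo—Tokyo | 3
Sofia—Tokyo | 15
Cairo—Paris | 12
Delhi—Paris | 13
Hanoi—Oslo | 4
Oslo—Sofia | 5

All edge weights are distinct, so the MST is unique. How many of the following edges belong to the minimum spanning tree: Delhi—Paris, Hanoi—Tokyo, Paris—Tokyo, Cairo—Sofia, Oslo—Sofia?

Kruskal's algorithm — process edges by increasing weight (ties by edge label):
Cairo—Tokyo (3): add. Components now {Sofia} {Hanoi} {Oslo} {Paris} {Delhi} {Cairo,Tokyo}
Hanoi—Oslo (4): add. Components now {Sofia} {Hanoi,Oslo} {Paris} {Delhi} {Cairo,Tokyo}
Oslo—Sofia (5): add. Components now {Hanoi,Oslo,Sofia} {Paris} {Delhi} {Cairo,Tokyo}
Cairo—Sofia (6): add. Components now {Cairo,Hanoi,Oslo,Sofia,Tokyo} {Paris} {Delhi}
Cairo—Oslo (9): skip — Oslo and Cairo already connected.
Cairo—Paris (12): add. Components now {Cairo,Hanoi,Oslo,Paris,Sofia,Tokyo} {Delhi}
Delhi—Paris (13): add. Components now {Cairo,Delhi,Hanoi,Oslo,Paris,Sofia,Tokyo}
MST edge set: {Cairo—Tokyo, Hanoi—Oslo, Oslo—Sofia, Cairo—Sofia, Cairo—Paris, Delhi—Paris}.
Of the listed edges, {Delhi—Paris, Cairo—Sofia, Oslo—Sofia} are in the MST → 3.

3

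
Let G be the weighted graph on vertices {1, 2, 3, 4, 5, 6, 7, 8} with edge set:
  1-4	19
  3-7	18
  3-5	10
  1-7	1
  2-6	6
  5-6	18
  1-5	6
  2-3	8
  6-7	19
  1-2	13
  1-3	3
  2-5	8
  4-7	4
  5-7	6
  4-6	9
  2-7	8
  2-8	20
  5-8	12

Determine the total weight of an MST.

Grow the tree from 1 using Prim:
Step 1: cheapest edge leaving the tree is 1-7 (1); add 7.
Step 2: cheapest edge leaving the tree is 1-3 (3); add 3.
Step 3: cheapest edge leaving the tree is 4-7 (4); add 4.
Step 4: cheapest edge leaving the tree is 1-5 (6); add 5.
Step 5: cheapest edge leaving the tree is 2-3 (8); add 2.
Step 6: cheapest edge leaving the tree is 2-6 (6); add 6.
Step 7: cheapest edge leaving the tree is 5-8 (12); add 8.
MST edges: 1-7, 1-3, 4-7, 1-5, 2-3, 2-6, 5-8; total weight 1+3+4+6+8+6+12 = 40.

40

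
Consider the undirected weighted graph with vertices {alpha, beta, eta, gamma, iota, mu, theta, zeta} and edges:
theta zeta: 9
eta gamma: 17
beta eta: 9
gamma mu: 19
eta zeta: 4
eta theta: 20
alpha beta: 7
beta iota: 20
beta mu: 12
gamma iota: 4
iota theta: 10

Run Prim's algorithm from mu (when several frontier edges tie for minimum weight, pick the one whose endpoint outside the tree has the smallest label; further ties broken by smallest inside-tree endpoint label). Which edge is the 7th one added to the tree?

gamma-iota

Prim, starting at mu.
Step 1: cheapest edge leaving the tree is beta mu (12); add beta.
Step 2: cheapest edge leaving the tree is alpha beta (7); add alpha.
Step 3: cheapest edge leaving the tree is beta eta (9); add eta.
Step 4: cheapest edge leaving the tree is eta zeta (4); add zeta.
Step 5: cheapest edge leaving the tree is theta zeta (9); add theta.
Step 6: cheapest edge leaving the tree is iota theta (10); add iota.
Step 7: cheapest edge leaving the tree is gamma iota (4); add gamma.
The 7th edge added is gamma iota.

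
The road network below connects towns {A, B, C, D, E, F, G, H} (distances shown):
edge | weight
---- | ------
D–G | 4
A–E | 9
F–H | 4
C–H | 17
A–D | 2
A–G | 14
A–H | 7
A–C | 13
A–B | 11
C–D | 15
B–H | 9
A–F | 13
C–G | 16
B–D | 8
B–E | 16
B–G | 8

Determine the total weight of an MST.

Sort edges by weight, then run Kruskal:
A–D (2): add — endpoints in different components.
D–G (4): add — endpoints in different components.
F–H (4): add — endpoints in different components.
A–H (7): add — endpoints in different components.
B–D (8): add — endpoints in different components.
B–G (8): skip — B and G already connected.
A–E (9): add — endpoints in different components.
B–H (9): skip — B and H already connected.
A–B (11): skip — A and B already connected.
A–C (13): add — endpoints in different components.
MST edges: A–D, D–G, F–H, A–H, B–D, A–E, A–C; total weight 2+4+4+7+8+9+13 = 47.

47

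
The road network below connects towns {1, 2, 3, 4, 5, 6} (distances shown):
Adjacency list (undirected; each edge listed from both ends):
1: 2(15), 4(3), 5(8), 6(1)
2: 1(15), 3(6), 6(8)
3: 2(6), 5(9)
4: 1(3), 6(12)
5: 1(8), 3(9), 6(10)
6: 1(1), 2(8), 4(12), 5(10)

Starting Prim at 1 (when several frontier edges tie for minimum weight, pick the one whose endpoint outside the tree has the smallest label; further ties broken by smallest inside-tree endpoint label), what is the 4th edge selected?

2-3

Prim, starting at 1.
Step 1: cheapest edge leaving the tree is 1–6 (1); add 6.
Step 2: cheapest edge leaving the tree is 1–4 (3); add 4.
Step 3: cheapest edge leaving the tree is 2–6 (8); add 2.
Step 4: cheapest edge leaving the tree is 2–3 (6); add 3.
Step 5: cheapest edge leaving the tree is 1–5 (8); add 5.
The 4th edge added is 2–3.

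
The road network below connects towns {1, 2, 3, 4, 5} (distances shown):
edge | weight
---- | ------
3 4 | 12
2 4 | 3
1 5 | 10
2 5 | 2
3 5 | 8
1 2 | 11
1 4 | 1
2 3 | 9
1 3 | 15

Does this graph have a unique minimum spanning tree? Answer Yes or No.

Yes

Kruskal's algorithm — process edges by increasing weight (ties by edge label):
1 4 (1): add. Components now {1,4} {2} {3} {5}
2 5 (2): add. Components now {1,4} {2,5} {3}
2 4 (3): add. Components now {1,2,4,5} {3}
3 5 (8): add. Components now {1,2,3,4,5}
Every non-tree edge has weight strictly greater than the heaviest edge on the tree path between its endpoints, so the MST is unique.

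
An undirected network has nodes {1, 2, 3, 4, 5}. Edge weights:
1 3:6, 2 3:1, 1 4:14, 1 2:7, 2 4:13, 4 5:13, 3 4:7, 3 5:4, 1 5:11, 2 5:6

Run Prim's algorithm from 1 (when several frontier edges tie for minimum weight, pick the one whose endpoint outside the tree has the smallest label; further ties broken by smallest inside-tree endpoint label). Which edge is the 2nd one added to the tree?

Prim, starting at 1.
Step 1: cheapest edge leaving the tree is 1 3 (6); add 3.
Step 2: cheapest edge leaving the tree is 2 3 (1); add 2.
Step 3: cheapest edge leaving the tree is 3 5 (4); add 5.
Step 4: cheapest edge leaving the tree is 3 4 (7); add 4.
The 2nd edge added is 2 3.

2-3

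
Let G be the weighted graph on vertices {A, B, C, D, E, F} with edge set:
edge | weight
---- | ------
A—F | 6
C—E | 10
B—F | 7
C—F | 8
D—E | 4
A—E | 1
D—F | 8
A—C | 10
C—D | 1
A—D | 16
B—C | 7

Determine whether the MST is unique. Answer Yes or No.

Kruskal: consider edges lightest-first.
A—E (1): add. Components now {A,E} {B} {C} {D} {F}
C—D (1): add. Components now {A,E} {B} {C,D} {F}
D—E (4): add. Components now {A,C,D,E} {B} {F}
A—F (6): add. Components now {A,C,D,E,F} {B}
B—C (7): add. Components now {A,B,C,D,E,F}
Non-tree edge B—F has weight 7, equal to the heaviest edge on its tree cycle — swapping gives another MST of the same weight. Not unique.

No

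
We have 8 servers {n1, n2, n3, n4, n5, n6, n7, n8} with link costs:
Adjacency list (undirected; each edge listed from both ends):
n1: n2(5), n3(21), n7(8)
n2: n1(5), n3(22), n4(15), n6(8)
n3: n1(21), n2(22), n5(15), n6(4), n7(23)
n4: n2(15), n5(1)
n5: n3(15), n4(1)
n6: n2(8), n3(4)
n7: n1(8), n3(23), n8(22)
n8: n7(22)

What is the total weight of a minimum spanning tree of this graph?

Prim's algorithm from n8:
Step 1: frontier [n7 n8 22] → take n7 n8 (22); add n7.
Step 2: frontier [n1 n7 8, n3 n7 23] → take n1 n7 (8); add n1.
Step 3: frontier [n1 n2 5, n1 n3 21, n3 n7 23] → take n1 n2 (5); add n2.
Step 4: frontier [n1 n3 21, n2 n6 8, n2 n4 15, n2 n3 22, n3 n7 23] → take n2 n6 (8); add n6.
Step 5: frontier [n1 n3 21, n2 n4 15, n2 n3 22, n3 n6 4, n3 n7 23] → take n3 n6 (4); add n3.
Step 6: frontier [n2 n4 15, n3 n5 15] → take n2 n4 (15); add n4.
Step 7: frontier [n3 n5 15, n4 n5 1] → take n4 n5 (1); add n5.
MST edges: n7 n8, n1 n7, n1 n2, n2 n6, n3 n6, n2 n4, n4 n5; total weight 22+8+5+8+4+15+1 = 63.

63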